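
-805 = -805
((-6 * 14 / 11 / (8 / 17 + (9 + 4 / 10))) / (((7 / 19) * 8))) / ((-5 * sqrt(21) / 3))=969 * sqrt(21) / 129206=0.03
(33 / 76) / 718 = 33 / 54568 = 0.00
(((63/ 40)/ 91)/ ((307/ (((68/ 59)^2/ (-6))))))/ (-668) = 867/ 46401521140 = 0.00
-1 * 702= -702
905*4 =3620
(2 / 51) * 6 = 4 / 17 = 0.24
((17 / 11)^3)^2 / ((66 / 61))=1472391709 / 116923026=12.59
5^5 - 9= 3116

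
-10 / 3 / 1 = -10 / 3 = -3.33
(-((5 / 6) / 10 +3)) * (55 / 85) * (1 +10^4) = -4070407 / 204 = -19952.98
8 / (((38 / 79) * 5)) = 316 / 95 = 3.33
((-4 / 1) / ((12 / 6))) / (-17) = 2 / 17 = 0.12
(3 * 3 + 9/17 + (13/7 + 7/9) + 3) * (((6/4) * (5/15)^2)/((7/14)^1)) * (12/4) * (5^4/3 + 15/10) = 20447419/6426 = 3181.98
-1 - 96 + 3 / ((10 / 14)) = -92.80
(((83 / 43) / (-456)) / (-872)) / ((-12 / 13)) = -1079 / 205178112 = -0.00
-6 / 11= -0.55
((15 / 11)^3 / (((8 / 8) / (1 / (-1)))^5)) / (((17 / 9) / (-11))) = 14.77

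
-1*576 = -576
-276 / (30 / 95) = -874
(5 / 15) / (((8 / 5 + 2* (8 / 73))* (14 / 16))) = 365 / 1743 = 0.21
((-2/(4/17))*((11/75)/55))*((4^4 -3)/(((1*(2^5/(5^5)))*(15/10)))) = -107525/288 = -373.35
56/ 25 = 2.24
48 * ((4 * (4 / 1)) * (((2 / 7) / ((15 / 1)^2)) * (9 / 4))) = 384 / 175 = 2.19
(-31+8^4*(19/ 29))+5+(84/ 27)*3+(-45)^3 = -7695853/ 87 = -88458.08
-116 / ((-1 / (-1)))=-116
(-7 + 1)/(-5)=6/5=1.20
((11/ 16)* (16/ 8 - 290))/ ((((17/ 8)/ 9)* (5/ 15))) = -42768/ 17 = -2515.76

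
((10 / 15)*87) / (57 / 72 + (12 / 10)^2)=25.99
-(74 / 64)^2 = -1369 / 1024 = -1.34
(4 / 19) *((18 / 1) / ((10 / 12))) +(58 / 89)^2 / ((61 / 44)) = 222795712 / 45902195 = 4.85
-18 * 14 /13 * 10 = -2520 /13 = -193.85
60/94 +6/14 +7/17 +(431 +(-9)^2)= 2871886/5593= 513.48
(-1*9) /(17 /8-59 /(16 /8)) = 24 /73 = 0.33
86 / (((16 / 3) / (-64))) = -1032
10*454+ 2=4542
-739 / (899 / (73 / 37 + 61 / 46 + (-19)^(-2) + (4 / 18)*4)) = -17125459631 / 4971288402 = -3.44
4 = 4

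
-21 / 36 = -7 / 12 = -0.58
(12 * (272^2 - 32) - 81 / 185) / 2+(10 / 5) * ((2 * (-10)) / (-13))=2134268467 / 4810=443714.86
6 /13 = 0.46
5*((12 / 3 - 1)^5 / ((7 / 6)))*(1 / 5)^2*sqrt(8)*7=824.77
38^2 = 1444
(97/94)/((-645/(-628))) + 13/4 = 515927/121260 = 4.25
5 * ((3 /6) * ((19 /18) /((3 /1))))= 95 /108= 0.88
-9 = -9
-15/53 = -0.28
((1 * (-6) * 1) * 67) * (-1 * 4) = 1608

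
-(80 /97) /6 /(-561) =40 /163251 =0.00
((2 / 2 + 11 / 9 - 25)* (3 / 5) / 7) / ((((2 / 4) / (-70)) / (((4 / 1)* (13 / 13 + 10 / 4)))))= 11480 / 3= 3826.67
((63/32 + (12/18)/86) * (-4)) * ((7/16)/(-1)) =57113/16512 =3.46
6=6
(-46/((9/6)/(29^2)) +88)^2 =5945643664/9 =660627073.78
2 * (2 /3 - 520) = -3116 /3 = -1038.67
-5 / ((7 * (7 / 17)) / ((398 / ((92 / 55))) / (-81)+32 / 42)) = 4823155 / 1278018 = 3.77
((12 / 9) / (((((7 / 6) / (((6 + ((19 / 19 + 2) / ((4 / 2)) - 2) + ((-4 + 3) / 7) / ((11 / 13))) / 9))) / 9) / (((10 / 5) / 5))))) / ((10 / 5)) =3284 / 2695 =1.22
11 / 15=0.73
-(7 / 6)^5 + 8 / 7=-55441 / 54432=-1.02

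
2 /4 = 1 /2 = 0.50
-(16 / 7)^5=-1048576 / 16807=-62.39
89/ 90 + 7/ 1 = 719/ 90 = 7.99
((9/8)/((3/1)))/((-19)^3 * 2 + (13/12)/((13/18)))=-3/109732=-0.00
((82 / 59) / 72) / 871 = 41 / 1850004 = 0.00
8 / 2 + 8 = 12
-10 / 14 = -5 / 7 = -0.71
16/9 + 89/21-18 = -755/63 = -11.98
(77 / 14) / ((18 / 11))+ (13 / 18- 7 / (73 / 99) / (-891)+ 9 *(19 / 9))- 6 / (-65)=3960683 / 170820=23.19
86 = 86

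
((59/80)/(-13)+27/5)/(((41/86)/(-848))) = -25328806/2665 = -9504.24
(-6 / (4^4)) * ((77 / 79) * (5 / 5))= -231 / 10112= -0.02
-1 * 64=-64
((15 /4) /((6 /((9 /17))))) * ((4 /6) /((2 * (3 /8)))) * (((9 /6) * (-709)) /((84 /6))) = -10635 /476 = -22.34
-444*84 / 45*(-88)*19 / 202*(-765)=-530050752 / 101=-5248027.25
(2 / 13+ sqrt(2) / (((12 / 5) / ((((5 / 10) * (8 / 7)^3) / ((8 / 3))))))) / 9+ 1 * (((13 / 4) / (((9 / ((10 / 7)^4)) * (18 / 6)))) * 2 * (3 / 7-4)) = -21024158 / 5899257+ 40 * sqrt(2) / 3087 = -3.55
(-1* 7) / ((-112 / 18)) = 9 / 8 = 1.12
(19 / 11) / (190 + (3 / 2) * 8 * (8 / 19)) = 361 / 40766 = 0.01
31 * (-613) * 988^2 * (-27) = 500840939664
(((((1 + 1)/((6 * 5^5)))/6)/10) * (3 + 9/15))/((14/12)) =3/546875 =0.00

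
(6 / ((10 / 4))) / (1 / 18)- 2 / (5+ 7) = 1291 / 30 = 43.03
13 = 13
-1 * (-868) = 868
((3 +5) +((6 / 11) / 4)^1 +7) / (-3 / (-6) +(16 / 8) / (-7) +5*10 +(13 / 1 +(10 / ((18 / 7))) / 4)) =41958 / 177925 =0.24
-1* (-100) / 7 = 100 / 7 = 14.29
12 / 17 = 0.71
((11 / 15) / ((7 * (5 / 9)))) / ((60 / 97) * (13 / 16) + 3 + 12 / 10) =0.04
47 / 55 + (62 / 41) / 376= 363981 / 423940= 0.86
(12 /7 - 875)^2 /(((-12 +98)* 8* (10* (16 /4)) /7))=37368769 /192640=193.98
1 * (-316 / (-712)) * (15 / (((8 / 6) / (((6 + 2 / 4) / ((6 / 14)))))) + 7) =78.83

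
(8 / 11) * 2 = 16 / 11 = 1.45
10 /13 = 0.77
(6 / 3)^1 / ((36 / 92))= 46 / 9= 5.11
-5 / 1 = -5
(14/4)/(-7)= -1/2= -0.50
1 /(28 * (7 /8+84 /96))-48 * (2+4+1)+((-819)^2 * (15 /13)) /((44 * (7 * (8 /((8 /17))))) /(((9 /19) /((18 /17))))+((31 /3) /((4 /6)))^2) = -634857571 /2341073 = -271.18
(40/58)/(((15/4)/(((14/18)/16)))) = 7/783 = 0.01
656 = 656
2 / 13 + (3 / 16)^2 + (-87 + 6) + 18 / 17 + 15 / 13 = -4446779 / 56576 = -78.60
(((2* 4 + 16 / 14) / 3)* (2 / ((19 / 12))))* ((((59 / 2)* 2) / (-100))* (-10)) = 15104 / 665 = 22.71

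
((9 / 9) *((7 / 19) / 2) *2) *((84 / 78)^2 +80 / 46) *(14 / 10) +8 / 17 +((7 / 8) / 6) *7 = 899935217 / 301320240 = 2.99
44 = 44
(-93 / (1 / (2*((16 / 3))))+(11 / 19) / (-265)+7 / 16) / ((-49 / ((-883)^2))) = 15777797.50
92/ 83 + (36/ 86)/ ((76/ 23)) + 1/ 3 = 638149/ 406866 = 1.57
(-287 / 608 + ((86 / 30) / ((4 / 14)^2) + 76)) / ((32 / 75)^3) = 28380346875 / 19922944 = 1424.51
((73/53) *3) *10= 2190/53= 41.32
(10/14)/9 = 5/63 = 0.08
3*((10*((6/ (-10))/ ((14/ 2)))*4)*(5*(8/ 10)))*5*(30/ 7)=-43200/ 49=-881.63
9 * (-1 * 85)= -765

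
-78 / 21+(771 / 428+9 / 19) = -81925 / 56924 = -1.44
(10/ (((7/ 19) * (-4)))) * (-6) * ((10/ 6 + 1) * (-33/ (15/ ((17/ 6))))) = -14212/ 21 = -676.76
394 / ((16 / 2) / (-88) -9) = -2167 / 50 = -43.34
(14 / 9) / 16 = 7 / 72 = 0.10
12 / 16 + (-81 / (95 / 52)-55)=-37463 / 380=-98.59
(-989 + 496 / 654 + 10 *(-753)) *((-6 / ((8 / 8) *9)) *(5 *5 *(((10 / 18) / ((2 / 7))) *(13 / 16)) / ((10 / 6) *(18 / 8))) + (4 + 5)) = -1785483065 / 105948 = -16852.45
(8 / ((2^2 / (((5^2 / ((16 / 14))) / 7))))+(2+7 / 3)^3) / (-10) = -9463 / 1080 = -8.76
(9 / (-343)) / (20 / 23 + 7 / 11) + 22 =957583 / 43561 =21.98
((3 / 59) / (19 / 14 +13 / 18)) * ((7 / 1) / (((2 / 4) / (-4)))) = -10584 / 7729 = -1.37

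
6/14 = 3/7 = 0.43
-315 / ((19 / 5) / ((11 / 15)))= -1155 / 19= -60.79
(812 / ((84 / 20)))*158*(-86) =-7881040 / 3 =-2627013.33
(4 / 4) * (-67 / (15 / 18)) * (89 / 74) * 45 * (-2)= 322002 / 37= 8702.76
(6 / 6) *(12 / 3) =4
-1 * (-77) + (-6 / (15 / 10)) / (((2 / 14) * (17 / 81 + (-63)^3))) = 779772049 / 10126895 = 77.00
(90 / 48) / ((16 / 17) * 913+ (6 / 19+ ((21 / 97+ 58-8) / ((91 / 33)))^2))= 0.00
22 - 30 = -8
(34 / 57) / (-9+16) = 34 / 399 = 0.09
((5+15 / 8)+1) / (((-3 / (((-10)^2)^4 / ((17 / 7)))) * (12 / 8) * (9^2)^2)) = -1225000000 / 111537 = -10982.90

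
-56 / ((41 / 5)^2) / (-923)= 1400 / 1551563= 0.00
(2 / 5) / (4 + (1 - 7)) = -1 / 5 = -0.20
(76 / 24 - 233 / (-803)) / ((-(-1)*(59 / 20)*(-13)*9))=-166550 / 16629327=-0.01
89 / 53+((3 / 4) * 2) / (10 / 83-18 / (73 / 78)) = 19649375 / 12275012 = 1.60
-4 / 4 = -1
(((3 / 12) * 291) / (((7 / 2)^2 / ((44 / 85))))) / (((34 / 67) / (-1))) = -428934 / 70805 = -6.06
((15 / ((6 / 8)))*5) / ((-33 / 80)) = -8000 / 33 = -242.42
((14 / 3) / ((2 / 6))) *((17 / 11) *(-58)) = -13804 / 11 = -1254.91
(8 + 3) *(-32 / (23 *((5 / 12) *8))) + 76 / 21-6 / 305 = -146126 / 147315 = -0.99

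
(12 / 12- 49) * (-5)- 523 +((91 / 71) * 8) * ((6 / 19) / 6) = -381039 / 1349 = -282.46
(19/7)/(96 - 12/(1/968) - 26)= -19/80822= -0.00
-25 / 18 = -1.39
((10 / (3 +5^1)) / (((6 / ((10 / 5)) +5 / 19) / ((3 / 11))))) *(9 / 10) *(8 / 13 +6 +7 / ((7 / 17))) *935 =13386735 / 6448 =2076.11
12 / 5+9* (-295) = -13263 / 5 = -2652.60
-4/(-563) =4/563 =0.01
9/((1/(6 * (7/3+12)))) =774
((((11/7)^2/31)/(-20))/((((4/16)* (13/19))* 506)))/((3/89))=-18601/13625430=-0.00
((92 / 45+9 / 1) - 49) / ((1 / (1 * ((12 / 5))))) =-6832 / 75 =-91.09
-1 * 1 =-1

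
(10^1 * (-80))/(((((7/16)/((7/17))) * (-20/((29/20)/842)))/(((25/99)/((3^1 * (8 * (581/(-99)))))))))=-1450/12474651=-0.00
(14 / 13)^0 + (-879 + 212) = -666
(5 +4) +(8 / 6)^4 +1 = 1066 / 81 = 13.16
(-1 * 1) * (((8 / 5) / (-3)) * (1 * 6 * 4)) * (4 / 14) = 3.66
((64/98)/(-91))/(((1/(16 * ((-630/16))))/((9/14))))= 12960/4459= 2.91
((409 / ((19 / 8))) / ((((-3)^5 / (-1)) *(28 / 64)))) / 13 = 52352 / 420147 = 0.12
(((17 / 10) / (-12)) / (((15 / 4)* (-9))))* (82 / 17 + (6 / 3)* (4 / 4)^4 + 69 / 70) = 9293 / 283500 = 0.03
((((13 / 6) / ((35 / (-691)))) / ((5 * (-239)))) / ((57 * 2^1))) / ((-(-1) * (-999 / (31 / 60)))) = -278473 / 1714781502000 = -0.00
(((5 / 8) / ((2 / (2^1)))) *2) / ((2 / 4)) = 5 / 2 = 2.50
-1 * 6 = -6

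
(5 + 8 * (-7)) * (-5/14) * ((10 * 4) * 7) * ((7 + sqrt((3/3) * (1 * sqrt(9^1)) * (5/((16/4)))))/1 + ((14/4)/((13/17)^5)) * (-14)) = -341567104200/371293 + 2550 * sqrt(15) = -910063.41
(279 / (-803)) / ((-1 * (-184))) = -279 / 147752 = -0.00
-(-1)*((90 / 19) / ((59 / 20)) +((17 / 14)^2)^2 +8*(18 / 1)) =147.78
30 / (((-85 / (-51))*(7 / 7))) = 18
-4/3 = -1.33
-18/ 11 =-1.64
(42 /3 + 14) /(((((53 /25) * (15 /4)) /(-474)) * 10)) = -8848 /53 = -166.94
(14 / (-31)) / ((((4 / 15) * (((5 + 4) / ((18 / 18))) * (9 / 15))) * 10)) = -35 / 1116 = -0.03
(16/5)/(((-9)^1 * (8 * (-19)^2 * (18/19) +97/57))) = -304/2340735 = -0.00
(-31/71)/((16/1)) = -31/1136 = -0.03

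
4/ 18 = 2/ 9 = 0.22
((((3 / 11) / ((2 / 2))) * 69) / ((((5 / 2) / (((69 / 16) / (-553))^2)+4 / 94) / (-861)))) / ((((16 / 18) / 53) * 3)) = -6341130056331 / 809489493296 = -7.83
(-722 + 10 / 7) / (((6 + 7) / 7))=-388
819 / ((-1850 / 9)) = -7371 / 1850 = -3.98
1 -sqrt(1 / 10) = 1 -sqrt(10) / 10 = 0.68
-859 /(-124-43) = 859 /167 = 5.14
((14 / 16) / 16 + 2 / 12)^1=0.22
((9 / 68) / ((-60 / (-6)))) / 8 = 9 / 5440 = 0.00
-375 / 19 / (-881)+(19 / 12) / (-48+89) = 502541 / 8235588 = 0.06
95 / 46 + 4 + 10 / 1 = 739 / 46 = 16.07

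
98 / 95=1.03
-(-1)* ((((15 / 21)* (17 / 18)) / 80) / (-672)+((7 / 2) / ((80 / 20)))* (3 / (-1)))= -3556241 / 1354752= -2.63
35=35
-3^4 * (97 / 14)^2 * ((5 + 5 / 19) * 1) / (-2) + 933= 20790471 / 1862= 11165.67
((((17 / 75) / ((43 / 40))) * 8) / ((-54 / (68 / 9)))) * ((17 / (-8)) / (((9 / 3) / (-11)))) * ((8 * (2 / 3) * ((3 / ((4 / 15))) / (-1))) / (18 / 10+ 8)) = 17293760 / 1536003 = 11.26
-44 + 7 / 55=-2413 / 55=-43.87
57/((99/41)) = 23.61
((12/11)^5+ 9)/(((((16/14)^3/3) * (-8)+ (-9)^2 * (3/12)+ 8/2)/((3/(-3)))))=-6990165756/13436323879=-0.52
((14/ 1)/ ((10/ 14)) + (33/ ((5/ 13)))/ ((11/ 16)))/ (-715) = -722/ 3575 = -0.20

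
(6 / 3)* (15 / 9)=10 / 3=3.33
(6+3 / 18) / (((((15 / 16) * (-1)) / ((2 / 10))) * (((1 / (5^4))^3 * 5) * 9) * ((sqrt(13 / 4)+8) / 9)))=-18500000000 / 2187+1156250000 * sqrt(13) / 2187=-6552849.26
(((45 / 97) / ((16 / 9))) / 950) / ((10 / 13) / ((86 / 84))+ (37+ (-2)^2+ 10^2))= 15093 / 7788665440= 0.00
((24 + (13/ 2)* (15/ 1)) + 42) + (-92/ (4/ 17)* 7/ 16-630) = -10201/ 16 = -637.56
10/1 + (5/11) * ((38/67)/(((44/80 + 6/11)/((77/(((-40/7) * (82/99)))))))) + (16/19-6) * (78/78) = 25496363/25157026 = 1.01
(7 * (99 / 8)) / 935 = 63 / 680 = 0.09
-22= -22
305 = 305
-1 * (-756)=756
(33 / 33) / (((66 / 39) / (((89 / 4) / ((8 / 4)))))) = 1157 / 176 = 6.57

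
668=668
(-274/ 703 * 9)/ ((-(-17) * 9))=-274/ 11951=-0.02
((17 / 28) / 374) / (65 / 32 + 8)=4 / 24717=0.00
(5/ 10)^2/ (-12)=-1/ 48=-0.02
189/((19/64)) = 12096/19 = 636.63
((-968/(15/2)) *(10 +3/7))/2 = -70664/105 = -672.99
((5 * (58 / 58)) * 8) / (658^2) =0.00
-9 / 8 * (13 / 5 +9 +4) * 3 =-1053 / 20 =-52.65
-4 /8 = -1 /2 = -0.50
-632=-632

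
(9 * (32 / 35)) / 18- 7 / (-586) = 9621 / 20510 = 0.47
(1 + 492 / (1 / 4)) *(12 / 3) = 7876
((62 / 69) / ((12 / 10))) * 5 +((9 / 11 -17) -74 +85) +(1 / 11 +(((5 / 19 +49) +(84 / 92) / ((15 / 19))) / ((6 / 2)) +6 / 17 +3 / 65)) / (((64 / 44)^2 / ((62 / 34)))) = 2802454003369 / 208050036480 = 13.47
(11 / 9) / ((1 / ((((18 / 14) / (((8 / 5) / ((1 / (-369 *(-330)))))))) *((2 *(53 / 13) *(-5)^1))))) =-265 / 805896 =-0.00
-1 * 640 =-640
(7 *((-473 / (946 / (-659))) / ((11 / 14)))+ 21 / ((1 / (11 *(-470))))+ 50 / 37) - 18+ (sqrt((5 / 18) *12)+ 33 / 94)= -4041986475 / 38258+ sqrt(30) / 3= -105648.93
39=39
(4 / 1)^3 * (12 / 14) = 384 / 7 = 54.86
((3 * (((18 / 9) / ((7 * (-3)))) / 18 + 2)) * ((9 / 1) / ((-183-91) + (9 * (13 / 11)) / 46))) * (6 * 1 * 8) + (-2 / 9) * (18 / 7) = -9710684 / 969689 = -10.01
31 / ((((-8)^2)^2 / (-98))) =-1519 / 2048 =-0.74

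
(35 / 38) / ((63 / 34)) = 85 / 171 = 0.50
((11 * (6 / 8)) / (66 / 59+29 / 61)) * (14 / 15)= 277123 / 57370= 4.83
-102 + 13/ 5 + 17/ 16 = -98.34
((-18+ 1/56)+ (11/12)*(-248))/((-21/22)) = 453343/1764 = 257.00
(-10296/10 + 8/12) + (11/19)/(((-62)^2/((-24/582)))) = -27335512547/26566845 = -1028.93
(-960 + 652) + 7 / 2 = -609 / 2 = -304.50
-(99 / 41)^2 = -9801 / 1681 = -5.83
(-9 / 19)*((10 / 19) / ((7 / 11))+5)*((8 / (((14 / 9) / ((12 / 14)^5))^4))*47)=-3931942151283062774169600 / 484125771698691329191327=-8.12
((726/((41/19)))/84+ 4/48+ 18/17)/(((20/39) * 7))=3917797/2732240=1.43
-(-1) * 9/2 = 9/2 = 4.50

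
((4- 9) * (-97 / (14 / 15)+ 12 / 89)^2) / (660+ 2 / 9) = -752646281805 / 9225050072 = -81.59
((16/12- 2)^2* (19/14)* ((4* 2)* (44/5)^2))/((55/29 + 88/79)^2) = 1343662336/32588325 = 41.23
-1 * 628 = -628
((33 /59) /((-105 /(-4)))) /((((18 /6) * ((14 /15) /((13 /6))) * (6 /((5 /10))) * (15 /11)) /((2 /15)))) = 1573 /11708550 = 0.00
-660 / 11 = -60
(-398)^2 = 158404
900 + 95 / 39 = 35195 / 39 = 902.44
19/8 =2.38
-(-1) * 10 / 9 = 10 / 9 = 1.11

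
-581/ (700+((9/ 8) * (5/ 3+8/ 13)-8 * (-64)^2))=60424/ 3334805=0.02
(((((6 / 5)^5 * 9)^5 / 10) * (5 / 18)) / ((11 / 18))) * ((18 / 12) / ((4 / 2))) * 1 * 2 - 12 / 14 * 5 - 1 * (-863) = 384930.39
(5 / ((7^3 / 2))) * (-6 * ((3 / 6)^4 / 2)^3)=-0.00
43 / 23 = 1.87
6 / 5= 1.20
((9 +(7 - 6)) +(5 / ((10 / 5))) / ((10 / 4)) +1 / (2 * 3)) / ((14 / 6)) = 67 / 14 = 4.79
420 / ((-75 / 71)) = -1988 / 5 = -397.60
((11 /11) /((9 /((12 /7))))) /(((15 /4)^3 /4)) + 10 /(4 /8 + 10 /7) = 368524 /70875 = 5.20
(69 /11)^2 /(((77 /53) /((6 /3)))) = 504666 /9317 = 54.17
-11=-11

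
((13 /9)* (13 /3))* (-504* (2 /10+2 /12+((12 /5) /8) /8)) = -114751 /90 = -1275.01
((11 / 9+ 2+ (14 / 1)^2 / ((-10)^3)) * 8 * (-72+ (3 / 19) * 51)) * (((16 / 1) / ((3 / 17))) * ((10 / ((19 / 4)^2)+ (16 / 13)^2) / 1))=-7964576851968 / 28979275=-274836.99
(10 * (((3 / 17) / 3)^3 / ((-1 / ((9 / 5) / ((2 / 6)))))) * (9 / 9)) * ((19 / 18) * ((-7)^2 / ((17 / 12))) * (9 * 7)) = -2111508 / 83521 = -25.28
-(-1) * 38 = 38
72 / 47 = 1.53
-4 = -4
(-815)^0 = 1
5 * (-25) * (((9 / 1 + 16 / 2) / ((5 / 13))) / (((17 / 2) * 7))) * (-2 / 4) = 325 / 7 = 46.43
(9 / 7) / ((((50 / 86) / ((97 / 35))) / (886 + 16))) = 33860178 / 6125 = 5528.19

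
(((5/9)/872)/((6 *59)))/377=5/1047378384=0.00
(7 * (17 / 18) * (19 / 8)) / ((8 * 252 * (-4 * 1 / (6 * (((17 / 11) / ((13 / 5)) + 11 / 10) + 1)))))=-1244519 / 39536640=-0.03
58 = 58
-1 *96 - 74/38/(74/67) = -3715/38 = -97.76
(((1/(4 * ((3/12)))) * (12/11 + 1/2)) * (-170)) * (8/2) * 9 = -107100/11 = -9736.36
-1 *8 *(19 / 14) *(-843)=64068 / 7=9152.57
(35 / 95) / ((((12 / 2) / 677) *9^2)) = 4739 / 9234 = 0.51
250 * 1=250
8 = 8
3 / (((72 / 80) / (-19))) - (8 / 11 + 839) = -29801 / 33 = -903.06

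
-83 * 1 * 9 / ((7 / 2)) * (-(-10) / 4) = -3735 / 7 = -533.57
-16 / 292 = -4 / 73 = -0.05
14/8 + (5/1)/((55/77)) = 35/4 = 8.75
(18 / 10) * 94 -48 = 606 / 5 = 121.20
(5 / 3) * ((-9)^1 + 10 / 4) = -65 / 6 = -10.83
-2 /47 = -0.04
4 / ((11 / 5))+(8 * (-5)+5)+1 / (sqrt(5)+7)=-1453 / 44 - sqrt(5) / 44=-33.07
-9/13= -0.69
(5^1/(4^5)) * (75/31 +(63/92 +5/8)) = 106355/5840896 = 0.02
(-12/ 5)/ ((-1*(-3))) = -4/ 5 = -0.80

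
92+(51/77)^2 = 548069/5929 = 92.44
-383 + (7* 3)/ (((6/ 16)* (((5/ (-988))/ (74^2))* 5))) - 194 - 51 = -302991828/ 25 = -12119673.12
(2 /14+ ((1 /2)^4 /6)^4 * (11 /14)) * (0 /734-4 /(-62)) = 169869323 /18430820352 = 0.01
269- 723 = -454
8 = 8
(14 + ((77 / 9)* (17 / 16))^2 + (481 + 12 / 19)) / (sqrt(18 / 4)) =227827051* sqrt(2) / 1181952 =272.60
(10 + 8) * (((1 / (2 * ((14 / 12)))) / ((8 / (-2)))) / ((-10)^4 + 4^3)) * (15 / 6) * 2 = -135 / 140896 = -0.00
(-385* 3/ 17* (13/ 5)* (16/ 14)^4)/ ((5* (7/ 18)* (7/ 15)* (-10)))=47443968/ 1428595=33.21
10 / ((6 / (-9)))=-15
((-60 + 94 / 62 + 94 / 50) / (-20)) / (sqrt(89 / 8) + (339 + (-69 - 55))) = 3772648 / 286526025 - 21934 *sqrt(178) / 1432630125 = 0.01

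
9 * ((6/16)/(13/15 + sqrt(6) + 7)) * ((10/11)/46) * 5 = 597375/12724888 -151875 * sqrt(6)/25449776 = 0.03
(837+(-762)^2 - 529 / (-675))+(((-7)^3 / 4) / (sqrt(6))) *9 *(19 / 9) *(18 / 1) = 392500204 / 675 - 19551 *sqrt(6) / 4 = 569509.29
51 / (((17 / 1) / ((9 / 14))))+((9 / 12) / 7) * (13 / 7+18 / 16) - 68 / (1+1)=-49787 / 1568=-31.75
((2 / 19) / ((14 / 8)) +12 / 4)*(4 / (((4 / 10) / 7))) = 4070 / 19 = 214.21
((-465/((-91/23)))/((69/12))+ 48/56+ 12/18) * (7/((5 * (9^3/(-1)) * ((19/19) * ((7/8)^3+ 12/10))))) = -3069952/136099197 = -0.02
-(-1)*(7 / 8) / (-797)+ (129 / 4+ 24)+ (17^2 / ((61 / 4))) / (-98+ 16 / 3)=3029878013 / 54062104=56.04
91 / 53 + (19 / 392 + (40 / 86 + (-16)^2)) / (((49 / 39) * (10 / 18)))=80811325699 / 218875160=369.21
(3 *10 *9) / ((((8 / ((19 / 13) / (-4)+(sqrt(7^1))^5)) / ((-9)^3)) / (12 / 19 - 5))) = -8168445 / 208+400253805 *sqrt(7) / 76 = 13894571.12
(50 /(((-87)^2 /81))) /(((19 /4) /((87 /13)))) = 0.75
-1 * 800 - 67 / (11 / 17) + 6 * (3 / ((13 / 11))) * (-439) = -1085349 / 143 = -7589.85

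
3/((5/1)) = 3/5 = 0.60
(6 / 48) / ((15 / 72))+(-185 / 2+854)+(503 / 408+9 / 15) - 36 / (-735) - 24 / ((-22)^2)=9239882623 / 12095160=763.93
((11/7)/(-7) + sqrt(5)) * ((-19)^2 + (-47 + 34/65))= -224884/3185 + 20444 * sqrt(5)/65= 632.69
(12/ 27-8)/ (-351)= 68/ 3159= 0.02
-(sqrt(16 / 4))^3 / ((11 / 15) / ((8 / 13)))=-960 / 143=-6.71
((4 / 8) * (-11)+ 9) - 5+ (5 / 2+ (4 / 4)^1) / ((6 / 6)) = 2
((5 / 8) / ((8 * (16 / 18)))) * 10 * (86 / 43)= 225 / 128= 1.76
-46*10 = -460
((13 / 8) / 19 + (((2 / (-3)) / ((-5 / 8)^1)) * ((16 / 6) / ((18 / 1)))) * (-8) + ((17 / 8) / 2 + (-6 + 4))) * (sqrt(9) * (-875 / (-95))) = -9119005 / 155952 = -58.47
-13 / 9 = -1.44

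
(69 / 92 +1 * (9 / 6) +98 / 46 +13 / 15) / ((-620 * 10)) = -7241 / 8556000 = -0.00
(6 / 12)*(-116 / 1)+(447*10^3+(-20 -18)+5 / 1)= 446909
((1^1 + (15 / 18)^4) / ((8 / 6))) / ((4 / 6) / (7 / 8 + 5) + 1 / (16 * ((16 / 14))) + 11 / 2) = 180574 / 920691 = 0.20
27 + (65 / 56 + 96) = 6953 / 56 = 124.16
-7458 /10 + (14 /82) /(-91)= -1987562 /2665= -745.80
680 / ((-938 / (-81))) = 58.72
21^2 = 441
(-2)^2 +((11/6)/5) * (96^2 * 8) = 135188/5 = 27037.60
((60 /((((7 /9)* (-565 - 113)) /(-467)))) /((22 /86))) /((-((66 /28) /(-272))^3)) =1584083663912960 /4963299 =319159426.81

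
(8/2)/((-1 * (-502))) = 2/251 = 0.01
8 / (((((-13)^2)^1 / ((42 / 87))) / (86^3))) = 71238272 / 4901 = 14535.46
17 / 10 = 1.70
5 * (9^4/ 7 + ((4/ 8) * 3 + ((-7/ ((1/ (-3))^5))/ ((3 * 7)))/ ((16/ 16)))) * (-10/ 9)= -118975/ 21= -5665.48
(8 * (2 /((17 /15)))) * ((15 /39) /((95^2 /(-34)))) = -96 /4693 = -0.02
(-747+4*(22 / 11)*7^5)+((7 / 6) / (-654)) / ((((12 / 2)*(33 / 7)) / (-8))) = 12985684420 / 97119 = 133709.00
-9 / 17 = -0.53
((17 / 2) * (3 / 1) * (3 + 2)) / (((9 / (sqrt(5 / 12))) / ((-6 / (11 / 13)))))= -1105 * sqrt(15) / 66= -64.84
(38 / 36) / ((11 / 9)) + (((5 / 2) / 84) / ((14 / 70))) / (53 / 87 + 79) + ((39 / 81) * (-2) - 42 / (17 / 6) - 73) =-172174344635 / 1958284944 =-87.92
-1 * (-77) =77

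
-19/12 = -1.58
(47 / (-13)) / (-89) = 47 / 1157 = 0.04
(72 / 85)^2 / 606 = 864 / 729725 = 0.00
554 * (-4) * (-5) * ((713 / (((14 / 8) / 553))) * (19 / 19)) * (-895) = -2234289312800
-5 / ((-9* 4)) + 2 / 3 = 29 / 36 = 0.81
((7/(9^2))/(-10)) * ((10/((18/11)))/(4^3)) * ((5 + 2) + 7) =-539/46656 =-0.01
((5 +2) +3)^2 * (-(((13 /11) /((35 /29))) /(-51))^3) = 214330532 /302797794915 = 0.00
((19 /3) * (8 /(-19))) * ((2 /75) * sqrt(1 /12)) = -8 * sqrt(3) /675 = -0.02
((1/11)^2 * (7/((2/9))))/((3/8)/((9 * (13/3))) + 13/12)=9828/41261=0.24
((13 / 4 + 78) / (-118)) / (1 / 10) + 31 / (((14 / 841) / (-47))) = -144601141 / 1652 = -87530.96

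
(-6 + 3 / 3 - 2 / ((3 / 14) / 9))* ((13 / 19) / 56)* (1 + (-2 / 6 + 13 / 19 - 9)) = 126113 / 15162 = 8.32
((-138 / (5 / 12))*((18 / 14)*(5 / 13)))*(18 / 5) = -268272 / 455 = -589.61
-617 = -617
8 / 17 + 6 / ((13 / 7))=818 / 221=3.70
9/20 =0.45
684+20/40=1369/2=684.50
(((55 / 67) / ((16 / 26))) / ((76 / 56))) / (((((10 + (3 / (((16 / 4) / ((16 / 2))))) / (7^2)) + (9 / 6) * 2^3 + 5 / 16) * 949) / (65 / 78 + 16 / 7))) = 64190 / 445780413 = 0.00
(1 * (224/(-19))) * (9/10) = -1008/95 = -10.61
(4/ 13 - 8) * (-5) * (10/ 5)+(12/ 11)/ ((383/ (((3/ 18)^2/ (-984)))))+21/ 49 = 87542466173/ 1131746616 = 77.35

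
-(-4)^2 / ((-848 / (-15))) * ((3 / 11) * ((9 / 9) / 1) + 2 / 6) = -100 / 583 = -0.17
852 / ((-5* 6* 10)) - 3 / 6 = -167 / 50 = -3.34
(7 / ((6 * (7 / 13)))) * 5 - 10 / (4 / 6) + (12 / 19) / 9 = -467 / 114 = -4.10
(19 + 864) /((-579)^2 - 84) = 883 /335157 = 0.00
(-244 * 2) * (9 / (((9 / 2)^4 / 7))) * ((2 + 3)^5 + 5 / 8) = -56944720 / 243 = -234340.41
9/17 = 0.53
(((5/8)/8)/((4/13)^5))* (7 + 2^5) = 72402135/65536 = 1104.77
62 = 62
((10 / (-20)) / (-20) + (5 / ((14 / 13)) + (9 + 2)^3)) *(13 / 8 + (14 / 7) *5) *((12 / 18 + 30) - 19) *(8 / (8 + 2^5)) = 11593597 / 320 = 36229.99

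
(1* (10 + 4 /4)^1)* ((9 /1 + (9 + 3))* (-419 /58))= -96789 /58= -1668.78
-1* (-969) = 969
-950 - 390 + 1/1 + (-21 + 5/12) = -16315/12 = -1359.58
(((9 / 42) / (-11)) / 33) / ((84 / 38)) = -19 / 71148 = -0.00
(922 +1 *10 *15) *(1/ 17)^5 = 1072/ 1419857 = 0.00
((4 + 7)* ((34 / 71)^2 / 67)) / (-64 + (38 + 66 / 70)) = -445060 / 296204119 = -0.00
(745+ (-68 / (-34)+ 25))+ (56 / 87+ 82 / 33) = 247266 / 319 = 775.13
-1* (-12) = 12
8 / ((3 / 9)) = 24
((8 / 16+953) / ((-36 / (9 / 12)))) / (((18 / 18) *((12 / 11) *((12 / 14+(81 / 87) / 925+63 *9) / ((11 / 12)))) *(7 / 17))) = -105226400675 / 1474047092736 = -0.07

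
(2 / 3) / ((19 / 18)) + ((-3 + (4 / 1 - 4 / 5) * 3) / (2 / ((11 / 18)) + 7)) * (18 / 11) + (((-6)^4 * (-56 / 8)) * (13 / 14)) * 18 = -1627751454 / 10735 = -151630.32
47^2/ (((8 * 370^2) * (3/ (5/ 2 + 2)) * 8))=6627/ 17523200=0.00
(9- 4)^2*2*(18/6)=150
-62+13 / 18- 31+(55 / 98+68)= -10459 / 441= -23.72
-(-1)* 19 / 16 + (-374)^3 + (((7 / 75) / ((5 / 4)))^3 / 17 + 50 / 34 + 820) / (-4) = -750376472959072183 / 14343750000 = -52313828.18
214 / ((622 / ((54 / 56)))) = 2889 / 8708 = 0.33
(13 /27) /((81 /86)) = 1118 /2187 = 0.51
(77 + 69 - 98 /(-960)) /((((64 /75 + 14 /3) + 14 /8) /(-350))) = -61362875 /8724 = -7033.80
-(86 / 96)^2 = -1849 / 2304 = -0.80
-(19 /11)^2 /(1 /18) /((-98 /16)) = 51984 /5929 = 8.77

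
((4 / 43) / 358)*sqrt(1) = 2 / 7697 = 0.00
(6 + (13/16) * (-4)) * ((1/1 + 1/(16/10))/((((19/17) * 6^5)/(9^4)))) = 65637/19456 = 3.37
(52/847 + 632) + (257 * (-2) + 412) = 448962/847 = 530.06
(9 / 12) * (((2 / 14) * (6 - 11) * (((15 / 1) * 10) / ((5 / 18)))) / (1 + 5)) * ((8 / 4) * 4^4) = -172800 / 7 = -24685.71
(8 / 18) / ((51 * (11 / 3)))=4 / 1683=0.00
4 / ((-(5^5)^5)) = -4 / 298023223876953125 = -0.00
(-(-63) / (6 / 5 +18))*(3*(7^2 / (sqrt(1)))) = 15435 / 32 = 482.34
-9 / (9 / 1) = -1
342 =342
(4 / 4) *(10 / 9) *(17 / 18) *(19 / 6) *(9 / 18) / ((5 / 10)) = 1615 / 486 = 3.32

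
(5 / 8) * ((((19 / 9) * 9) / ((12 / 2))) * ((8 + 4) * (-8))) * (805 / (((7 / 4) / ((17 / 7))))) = -1485800 / 7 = -212257.14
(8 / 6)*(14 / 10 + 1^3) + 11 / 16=311 / 80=3.89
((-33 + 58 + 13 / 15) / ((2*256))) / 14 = 97 / 26880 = 0.00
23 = 23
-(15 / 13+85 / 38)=-1675 / 494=-3.39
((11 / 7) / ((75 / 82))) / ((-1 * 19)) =-902 / 9975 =-0.09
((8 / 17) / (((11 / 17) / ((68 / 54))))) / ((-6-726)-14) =-136 / 110781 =-0.00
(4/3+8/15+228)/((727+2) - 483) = 1724/1845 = 0.93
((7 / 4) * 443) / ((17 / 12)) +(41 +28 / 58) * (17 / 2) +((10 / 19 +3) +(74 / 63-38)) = 1022726503 / 1180242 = 866.54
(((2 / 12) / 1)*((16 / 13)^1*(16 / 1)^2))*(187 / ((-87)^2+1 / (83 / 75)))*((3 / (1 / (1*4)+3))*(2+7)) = 190722048 / 17697173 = 10.78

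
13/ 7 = 1.86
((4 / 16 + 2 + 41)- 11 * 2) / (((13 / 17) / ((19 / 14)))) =27455 / 728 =37.71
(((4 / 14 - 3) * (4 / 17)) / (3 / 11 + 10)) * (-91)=10868 / 1921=5.66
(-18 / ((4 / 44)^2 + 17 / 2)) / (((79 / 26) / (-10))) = 1132560 / 162661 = 6.96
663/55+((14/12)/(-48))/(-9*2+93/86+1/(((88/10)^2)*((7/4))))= 23524193321/1951246440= 12.06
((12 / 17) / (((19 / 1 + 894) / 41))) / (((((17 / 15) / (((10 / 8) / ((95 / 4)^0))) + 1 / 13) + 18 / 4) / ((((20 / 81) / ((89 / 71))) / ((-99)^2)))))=151372000 / 1302933261647853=0.00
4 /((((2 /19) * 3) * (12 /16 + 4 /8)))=152 /15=10.13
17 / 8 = 2.12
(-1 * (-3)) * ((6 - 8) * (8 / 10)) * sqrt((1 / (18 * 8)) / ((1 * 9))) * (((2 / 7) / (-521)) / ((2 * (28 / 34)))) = 17 / 382935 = 0.00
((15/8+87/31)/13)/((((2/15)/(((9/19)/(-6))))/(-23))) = 1201635/245024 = 4.90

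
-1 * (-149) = 149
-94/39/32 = -47/624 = -0.08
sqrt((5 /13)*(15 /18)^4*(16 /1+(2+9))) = 25*sqrt(195) /156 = 2.24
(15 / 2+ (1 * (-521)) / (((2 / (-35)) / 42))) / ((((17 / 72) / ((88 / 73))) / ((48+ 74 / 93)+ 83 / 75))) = 18767290154976 / 192355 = 97565907.59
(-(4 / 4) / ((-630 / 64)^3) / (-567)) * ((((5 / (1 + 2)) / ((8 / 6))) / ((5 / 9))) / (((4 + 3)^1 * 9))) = -0.00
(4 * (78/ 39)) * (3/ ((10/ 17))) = 204/ 5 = 40.80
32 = 32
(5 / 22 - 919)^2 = 408565369 / 484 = 844143.32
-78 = -78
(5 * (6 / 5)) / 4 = 3 / 2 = 1.50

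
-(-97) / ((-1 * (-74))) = 97 / 74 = 1.31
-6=-6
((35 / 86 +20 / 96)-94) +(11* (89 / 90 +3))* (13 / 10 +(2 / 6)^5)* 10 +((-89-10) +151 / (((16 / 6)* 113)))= 40416613049 / 106266330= 380.33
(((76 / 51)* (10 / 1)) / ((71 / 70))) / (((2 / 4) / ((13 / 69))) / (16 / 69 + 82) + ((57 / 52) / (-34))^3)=455.72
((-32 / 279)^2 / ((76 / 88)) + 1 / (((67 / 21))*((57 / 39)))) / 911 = 22759969 / 90272441223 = 0.00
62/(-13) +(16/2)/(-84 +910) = -25554/5369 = -4.76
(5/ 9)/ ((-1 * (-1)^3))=5/ 9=0.56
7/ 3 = 2.33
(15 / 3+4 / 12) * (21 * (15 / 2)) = 840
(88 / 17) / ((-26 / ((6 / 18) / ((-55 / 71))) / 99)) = 9372 / 1105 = 8.48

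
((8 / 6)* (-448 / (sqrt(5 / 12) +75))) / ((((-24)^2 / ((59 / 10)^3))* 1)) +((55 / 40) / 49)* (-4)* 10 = -196573369 / 49608825 +1437653* sqrt(15) / 227795625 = -3.94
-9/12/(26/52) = -3/2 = -1.50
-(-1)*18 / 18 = 1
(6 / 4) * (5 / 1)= 15 / 2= 7.50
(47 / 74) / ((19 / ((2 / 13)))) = 47 / 9139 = 0.01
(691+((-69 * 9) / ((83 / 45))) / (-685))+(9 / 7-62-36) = 47342483 / 79597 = 594.78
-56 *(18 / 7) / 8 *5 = -90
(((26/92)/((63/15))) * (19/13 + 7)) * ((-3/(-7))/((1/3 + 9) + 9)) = 15/1127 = 0.01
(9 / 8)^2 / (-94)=-81 / 6016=-0.01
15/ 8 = 1.88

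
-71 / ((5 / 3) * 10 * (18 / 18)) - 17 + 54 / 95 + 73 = 49693 / 950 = 52.31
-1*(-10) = 10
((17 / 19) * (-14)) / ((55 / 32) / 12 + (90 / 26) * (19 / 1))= -9984 / 52535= -0.19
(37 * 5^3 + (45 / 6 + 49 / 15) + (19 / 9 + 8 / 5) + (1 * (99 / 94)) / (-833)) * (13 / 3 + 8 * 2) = 498602197964 / 5285385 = 94336.02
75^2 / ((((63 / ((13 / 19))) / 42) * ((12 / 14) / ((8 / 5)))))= 91000 / 19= 4789.47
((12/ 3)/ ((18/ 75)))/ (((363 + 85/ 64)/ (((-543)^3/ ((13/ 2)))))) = -341553081600/ 303121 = -1126787.92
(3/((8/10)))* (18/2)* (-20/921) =-225/307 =-0.73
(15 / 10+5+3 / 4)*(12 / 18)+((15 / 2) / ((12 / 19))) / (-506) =58411 / 12144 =4.81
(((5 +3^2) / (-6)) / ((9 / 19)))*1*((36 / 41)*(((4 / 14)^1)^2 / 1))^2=-14592 / 576583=-0.03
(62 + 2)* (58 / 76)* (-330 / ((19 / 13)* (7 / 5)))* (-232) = 4618099200 / 2527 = 1827502.65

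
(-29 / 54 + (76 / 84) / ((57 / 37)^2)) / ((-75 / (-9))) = -373 / 19950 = -0.02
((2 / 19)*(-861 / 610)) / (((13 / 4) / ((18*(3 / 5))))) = -185976 / 376675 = -0.49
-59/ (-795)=59/ 795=0.07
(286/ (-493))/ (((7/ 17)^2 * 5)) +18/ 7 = 13408/ 7105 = 1.89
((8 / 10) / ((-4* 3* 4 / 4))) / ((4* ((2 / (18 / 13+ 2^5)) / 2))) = -217 / 390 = -0.56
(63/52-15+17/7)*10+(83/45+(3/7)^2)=-6396353/57330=-111.57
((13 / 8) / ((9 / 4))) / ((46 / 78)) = 169 / 138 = 1.22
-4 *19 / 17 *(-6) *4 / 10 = 912 / 85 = 10.73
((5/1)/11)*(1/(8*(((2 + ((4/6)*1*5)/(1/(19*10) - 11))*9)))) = 10445/2807376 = 0.00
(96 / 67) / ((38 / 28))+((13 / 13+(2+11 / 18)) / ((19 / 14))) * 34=1048586 / 11457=91.52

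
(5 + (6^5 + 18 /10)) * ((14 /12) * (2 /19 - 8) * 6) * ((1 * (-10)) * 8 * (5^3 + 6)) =85641931200 /19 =4507470063.16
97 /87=1.11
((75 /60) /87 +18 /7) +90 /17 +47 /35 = 1909667 /207060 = 9.22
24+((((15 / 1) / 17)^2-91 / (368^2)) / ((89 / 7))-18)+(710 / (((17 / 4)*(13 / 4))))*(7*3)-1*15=48475343153543 / 45282129152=1070.52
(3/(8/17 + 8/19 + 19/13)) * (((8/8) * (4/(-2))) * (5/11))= -125970/108691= -1.16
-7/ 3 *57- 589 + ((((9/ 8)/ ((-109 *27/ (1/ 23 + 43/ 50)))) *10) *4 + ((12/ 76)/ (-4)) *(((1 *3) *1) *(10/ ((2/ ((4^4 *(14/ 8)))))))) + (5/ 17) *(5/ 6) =-11988898766/ 12146415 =-987.03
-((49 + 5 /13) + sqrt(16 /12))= -642 /13 - 2* sqrt(3) /3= -50.54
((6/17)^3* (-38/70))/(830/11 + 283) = -45144/678018565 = -0.00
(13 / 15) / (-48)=-13 / 720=-0.02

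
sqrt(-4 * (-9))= 6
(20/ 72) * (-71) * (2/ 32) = -355/ 288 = -1.23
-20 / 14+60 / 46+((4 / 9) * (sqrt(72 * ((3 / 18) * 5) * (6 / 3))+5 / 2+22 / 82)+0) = 65714 / 59409+8 * sqrt(30) / 9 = 5.97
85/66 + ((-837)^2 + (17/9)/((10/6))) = 231188569/330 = 700571.42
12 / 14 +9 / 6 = 33 / 14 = 2.36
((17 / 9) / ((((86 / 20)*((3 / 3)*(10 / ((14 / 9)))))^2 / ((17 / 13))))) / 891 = 56644 / 15612968943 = 0.00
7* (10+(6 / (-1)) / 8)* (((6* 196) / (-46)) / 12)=-12691 / 92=-137.95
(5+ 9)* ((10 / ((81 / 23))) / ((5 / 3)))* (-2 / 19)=-1288 / 513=-2.51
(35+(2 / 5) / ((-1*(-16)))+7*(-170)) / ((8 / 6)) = -138597 / 160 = -866.23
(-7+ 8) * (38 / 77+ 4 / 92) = 951 / 1771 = 0.54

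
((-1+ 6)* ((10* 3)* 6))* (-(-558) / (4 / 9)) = 1129950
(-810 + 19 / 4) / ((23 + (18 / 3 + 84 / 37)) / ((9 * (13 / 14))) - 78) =10.84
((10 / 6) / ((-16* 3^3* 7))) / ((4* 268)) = -5 / 9725184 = -0.00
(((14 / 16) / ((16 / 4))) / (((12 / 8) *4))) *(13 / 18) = 91 / 3456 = 0.03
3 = 3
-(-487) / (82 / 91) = 540.45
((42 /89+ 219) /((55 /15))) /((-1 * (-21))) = 19533 /6853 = 2.85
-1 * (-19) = 19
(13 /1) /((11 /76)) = 988 /11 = 89.82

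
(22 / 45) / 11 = 2 / 45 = 0.04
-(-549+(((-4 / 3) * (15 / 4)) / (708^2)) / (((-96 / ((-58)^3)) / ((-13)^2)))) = 3322935937 / 6015168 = 552.43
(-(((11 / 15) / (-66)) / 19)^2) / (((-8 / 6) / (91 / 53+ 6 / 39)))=0.00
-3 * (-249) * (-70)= -52290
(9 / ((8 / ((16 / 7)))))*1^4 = 2.57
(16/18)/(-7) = -8/63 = -0.13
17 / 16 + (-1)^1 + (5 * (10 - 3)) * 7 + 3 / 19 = 74547 / 304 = 245.22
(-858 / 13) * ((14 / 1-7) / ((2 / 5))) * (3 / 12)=-1155 / 4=-288.75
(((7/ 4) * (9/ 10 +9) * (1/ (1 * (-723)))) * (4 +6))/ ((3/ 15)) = -1155/ 964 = -1.20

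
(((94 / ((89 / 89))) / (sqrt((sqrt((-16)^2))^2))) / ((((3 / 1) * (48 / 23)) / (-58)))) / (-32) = 31349 / 18432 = 1.70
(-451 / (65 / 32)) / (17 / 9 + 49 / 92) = -11949696 / 130325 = -91.69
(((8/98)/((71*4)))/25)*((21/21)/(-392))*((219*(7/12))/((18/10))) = -73/35068320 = -0.00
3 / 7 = 0.43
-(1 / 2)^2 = -1 / 4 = -0.25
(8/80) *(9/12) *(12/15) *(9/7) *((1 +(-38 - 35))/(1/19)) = -18468/175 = -105.53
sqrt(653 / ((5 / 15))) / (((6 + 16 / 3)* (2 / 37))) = 111* sqrt(1959) / 68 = 72.25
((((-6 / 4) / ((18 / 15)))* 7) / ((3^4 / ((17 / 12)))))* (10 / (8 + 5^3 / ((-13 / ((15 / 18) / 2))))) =-5525 / 14418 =-0.38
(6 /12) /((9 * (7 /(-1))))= -1 /126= -0.01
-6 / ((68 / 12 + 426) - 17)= -9 / 622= -0.01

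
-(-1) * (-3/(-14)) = 3/14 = 0.21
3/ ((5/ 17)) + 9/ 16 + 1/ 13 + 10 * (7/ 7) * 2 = 32073/ 1040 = 30.84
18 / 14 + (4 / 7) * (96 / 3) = 19.57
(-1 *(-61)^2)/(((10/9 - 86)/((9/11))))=35.86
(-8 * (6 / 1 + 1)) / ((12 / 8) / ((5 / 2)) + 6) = -280 / 33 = -8.48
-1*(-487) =487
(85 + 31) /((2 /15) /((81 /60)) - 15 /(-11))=103356 /1303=79.32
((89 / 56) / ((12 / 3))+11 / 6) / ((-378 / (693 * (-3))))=16489 / 1344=12.27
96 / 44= 24 / 11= 2.18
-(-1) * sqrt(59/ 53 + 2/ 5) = sqrt(106265)/ 265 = 1.23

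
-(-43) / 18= 43 / 18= 2.39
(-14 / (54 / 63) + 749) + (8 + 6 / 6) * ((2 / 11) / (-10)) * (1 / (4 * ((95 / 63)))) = 45936499 / 62700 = 732.64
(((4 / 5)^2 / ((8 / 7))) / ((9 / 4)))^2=3136 / 50625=0.06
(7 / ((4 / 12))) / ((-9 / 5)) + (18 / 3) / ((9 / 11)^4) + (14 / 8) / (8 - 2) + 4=105223 / 17496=6.01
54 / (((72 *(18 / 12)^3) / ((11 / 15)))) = 0.16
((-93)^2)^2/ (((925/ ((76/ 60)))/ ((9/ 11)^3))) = 345375613017/ 6155875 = 56105.04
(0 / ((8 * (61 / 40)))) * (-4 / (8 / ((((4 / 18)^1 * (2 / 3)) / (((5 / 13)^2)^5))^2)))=0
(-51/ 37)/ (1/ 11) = -561/ 37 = -15.16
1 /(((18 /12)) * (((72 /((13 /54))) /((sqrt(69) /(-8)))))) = -13 * sqrt(69) /46656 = -0.00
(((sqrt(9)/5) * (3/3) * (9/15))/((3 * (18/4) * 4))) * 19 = 19/150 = 0.13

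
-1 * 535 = -535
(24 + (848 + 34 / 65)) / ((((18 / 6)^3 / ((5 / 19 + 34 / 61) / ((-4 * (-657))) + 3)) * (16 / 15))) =86380214333 / 950305824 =90.90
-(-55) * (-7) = -385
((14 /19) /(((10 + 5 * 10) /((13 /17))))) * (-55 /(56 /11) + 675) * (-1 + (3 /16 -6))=-10541063 /248064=-42.49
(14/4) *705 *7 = 34545/2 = 17272.50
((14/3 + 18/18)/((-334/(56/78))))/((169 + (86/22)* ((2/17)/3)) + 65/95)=-60401/842176491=-0.00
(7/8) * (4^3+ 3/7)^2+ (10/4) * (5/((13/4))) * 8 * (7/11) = 29243143/8008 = 3651.74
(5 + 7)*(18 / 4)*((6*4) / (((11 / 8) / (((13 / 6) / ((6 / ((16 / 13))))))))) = 4608 / 11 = 418.91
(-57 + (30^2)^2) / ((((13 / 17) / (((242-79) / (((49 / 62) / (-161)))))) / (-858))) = 211229437820148 / 7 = 30175633974306.86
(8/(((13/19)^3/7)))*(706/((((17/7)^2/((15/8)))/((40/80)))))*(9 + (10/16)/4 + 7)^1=6440379077055/20317856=316981.23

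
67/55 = 1.22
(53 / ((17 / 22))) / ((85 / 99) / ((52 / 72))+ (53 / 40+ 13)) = 6669520 / 1508563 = 4.42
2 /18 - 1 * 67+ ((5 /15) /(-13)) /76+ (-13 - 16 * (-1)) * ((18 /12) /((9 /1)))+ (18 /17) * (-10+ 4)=-10995997 /151164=-72.74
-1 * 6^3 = -216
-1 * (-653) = 653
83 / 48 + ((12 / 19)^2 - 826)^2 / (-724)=-939.73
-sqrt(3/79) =-sqrt(237)/79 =-0.19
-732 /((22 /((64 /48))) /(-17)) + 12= 8428 /11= 766.18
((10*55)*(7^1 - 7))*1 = 0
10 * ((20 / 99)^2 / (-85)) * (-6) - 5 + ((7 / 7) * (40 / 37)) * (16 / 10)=-6661019 / 2054943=-3.24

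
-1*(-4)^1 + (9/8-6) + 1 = 1/8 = 0.12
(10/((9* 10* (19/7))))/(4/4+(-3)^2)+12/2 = 10267/1710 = 6.00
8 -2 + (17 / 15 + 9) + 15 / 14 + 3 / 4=7541 / 420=17.95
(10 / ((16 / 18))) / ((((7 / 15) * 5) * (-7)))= -135 / 196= -0.69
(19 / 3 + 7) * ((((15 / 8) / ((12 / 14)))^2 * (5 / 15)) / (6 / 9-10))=-875 / 384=-2.28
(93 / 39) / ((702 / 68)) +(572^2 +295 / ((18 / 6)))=1493390341 / 4563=327282.56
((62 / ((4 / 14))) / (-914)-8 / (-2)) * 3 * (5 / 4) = 51585 / 3656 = 14.11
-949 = -949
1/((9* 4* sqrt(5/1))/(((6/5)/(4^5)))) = sqrt(5)/153600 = 0.00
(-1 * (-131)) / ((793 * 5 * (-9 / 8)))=-1048 / 35685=-0.03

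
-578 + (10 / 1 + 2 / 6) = -1703 / 3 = -567.67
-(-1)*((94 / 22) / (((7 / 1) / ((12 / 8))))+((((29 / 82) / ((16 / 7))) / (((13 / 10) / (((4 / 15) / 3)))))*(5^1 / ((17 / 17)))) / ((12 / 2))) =8194679 / 8864856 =0.92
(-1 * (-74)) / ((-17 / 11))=-814 / 17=-47.88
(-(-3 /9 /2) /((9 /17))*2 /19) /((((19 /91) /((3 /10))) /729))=34.71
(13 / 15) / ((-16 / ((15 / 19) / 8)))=-13 / 2432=-0.01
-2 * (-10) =20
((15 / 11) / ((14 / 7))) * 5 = 75 / 22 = 3.41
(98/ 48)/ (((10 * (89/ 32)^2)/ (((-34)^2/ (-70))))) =-258944/ 594075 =-0.44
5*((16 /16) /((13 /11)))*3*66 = 10890 /13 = 837.69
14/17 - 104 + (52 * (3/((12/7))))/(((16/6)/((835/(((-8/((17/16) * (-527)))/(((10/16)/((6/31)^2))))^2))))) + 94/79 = 189107928132784439041367/4866869035008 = 38856177713.54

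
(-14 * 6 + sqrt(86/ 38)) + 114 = 31.50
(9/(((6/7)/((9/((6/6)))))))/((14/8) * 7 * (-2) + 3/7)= -1323/337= -3.93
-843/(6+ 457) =-843/463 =-1.82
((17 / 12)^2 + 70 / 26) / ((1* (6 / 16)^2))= 35188 / 1053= 33.42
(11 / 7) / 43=11 / 301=0.04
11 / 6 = 1.83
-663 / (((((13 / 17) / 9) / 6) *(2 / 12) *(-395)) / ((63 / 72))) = 491589 / 790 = 622.26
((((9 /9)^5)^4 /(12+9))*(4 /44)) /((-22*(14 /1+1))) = -1 /76230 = -0.00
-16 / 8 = -2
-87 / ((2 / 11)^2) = -10527 / 4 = -2631.75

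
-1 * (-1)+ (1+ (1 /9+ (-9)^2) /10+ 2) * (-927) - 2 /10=-51496 /5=-10299.20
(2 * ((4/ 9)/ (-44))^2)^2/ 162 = 2/ 7780827681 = 0.00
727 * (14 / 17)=10178 / 17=598.71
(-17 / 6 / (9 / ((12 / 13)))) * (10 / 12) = -85 / 351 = -0.24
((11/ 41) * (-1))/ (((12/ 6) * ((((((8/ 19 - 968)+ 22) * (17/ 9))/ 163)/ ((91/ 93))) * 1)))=715407/ 59721748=0.01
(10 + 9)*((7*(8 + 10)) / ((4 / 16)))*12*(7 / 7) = 114912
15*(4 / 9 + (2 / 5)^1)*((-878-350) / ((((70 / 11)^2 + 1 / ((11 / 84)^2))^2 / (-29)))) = 2476627637 / 53604726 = 46.20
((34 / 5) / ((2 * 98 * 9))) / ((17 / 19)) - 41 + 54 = 13.00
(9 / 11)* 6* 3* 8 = 1296 / 11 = 117.82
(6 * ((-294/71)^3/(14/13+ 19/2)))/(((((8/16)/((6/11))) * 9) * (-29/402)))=2124865177344/31397742475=67.68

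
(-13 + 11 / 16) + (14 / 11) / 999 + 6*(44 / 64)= -1439335 / 175824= -8.19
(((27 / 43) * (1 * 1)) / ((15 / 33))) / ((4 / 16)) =1188 / 215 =5.53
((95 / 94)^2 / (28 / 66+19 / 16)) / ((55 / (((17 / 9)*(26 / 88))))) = 398905 / 62035347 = 0.01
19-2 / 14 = 18.86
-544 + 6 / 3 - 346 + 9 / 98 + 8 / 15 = -1304441 / 1470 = -887.37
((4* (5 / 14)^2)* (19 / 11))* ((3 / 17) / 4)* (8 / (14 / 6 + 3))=4275 / 73304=0.06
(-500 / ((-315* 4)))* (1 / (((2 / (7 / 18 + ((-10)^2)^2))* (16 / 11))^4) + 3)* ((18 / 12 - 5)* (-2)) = 384298177905106390061389225 / 990677827584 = 387914382662936.49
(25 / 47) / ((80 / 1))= 5 / 752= 0.01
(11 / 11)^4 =1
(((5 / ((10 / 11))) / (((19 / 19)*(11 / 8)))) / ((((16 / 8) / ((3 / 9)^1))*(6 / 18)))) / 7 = 2 / 7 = 0.29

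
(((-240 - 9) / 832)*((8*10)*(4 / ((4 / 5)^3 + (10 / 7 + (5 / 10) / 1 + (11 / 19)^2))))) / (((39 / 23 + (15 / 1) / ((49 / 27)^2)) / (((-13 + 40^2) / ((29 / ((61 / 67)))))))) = -233597857252729375 / 849316980467332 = -275.04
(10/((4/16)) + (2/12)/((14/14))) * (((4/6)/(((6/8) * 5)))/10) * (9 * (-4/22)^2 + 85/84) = 0.94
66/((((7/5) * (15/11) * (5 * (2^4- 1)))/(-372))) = -30008/175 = -171.47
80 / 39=2.05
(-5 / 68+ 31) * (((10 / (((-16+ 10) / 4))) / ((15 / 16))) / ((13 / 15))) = -56080 / 221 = -253.76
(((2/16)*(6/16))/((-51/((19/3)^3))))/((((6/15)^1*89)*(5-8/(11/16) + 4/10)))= 1886225/1793522304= 0.00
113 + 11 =124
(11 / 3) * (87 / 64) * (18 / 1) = 2871 / 32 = 89.72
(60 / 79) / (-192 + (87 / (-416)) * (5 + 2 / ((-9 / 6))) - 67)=-8320 / 2845659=-0.00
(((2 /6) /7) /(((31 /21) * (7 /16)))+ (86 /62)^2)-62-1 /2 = -813997 /13454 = -60.50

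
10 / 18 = 5 / 9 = 0.56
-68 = -68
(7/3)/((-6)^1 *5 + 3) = -7/81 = -0.09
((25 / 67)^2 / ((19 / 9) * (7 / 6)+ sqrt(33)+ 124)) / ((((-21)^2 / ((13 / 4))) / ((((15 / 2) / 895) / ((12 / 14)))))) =166456875 / 2094150220674568- 658125 * sqrt(33) / 1047075110337284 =0.00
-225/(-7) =225/7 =32.14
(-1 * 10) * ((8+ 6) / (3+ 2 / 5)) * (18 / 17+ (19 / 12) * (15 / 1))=-295225 / 289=-1021.54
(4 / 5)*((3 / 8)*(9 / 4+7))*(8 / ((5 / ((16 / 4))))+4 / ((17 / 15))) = 23421 / 850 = 27.55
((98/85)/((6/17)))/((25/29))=1421/375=3.79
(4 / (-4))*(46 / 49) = -46 / 49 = -0.94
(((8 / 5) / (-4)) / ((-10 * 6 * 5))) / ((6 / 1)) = 1 / 4500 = 0.00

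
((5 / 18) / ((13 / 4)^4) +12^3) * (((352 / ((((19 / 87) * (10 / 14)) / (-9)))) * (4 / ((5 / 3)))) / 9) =-126957679321088 / 13566475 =-9358192.11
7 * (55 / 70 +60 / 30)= 39 / 2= 19.50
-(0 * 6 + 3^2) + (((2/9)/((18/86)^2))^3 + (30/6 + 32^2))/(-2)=-456200156375/774840978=-588.77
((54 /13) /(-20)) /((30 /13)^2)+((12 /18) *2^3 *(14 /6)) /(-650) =-6803 /117000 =-0.06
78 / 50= 39 / 25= 1.56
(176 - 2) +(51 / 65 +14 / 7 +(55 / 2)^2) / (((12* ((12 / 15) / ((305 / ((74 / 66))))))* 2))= 672818727 / 61568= 10928.06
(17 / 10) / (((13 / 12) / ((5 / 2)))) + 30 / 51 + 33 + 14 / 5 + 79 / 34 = 94223 / 2210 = 42.63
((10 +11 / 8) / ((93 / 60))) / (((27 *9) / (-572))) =-17.27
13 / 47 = 0.28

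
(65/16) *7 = 455/16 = 28.44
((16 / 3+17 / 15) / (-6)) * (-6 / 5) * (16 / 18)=776 / 675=1.15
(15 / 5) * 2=6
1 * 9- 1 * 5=4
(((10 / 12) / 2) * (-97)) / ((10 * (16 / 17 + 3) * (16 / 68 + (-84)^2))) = -28033 / 192889248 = -0.00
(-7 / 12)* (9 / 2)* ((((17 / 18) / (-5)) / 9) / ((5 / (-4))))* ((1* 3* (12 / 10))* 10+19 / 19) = -4403 / 2700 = -1.63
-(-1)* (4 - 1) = 3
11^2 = 121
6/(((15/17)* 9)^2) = 578/6075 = 0.10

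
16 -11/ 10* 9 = 61/ 10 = 6.10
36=36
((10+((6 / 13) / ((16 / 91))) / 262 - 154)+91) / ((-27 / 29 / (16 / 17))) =53.57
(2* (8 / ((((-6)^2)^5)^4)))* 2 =1 / 417734204338866689619963936768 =0.00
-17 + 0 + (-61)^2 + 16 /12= 11116 /3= 3705.33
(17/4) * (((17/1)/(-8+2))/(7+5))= -289/288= -1.00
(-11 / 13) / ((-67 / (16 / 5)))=176 / 4355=0.04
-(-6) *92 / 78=92 / 13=7.08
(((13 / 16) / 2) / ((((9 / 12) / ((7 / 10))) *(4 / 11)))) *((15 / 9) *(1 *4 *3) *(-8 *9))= -3003 / 2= -1501.50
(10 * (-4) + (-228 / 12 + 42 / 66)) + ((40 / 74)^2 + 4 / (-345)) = -301762046 / 5195355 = -58.08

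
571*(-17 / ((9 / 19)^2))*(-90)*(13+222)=8234933450 / 9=914992605.56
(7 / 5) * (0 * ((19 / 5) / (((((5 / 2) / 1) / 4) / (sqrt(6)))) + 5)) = 0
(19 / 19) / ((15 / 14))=14 / 15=0.93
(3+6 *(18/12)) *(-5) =-60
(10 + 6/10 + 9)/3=98/15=6.53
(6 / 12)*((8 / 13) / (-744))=-1 / 2418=-0.00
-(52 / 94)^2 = -676 / 2209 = -0.31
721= 721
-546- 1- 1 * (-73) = -474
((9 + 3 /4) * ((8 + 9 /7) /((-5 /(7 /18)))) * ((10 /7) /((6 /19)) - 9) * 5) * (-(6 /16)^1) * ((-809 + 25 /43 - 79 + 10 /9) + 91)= 1527955195 /32508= 47002.44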